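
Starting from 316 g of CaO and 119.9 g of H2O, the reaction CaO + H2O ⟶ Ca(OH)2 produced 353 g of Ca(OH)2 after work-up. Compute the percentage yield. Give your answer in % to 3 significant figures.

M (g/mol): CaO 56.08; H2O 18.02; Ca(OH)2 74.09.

n(CaO) = 316.0 / 56.08 = 5.635 mol
n(H2O) = 119.9 / 18.02 = 6.654 mol
n/ν → CaO: 5.635, H2O: 6.654; CaO is limiting.
theoretical n(Ca(OH)2) = (1/1) × 5.635 = 5.635 mol → 417.5 g
% yield = 353 / 417.5 × 100 = 84.55 %

84.6 %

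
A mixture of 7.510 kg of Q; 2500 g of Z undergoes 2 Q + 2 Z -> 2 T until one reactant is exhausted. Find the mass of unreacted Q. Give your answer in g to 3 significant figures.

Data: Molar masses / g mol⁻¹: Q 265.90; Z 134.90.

2580 g

n(Q) = 7.510×1000 / 265.90 = 28.24 mol
n(Z) = 2500 / 134.90 = 18.53 mol
n/ν for Q = 28.24/2 = 14.12
n/ν for Z = 18.53/2 = 9.265
Smallest n/ν is Z → limiting reagent.
Q consumed = (2/2) × 18.53 = 18.53 mol
Q remaining = 28.24 − 18.53 = 9.710 mol
mass = 9.710 × 265.90 = 2582 g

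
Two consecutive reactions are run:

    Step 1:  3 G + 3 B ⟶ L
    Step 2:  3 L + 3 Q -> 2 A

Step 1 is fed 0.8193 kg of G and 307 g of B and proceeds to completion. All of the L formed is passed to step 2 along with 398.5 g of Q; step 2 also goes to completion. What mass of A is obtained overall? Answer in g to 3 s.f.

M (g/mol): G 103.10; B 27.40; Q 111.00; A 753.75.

Step 1:
n(G) = 0.8193×1000 / 103.10 = 7.947 mol
n(B) = 307.0 / 27.40 = 11.20 mol
n/ν → G: 2.649, B: 3.733; G is limiting.
n(L) produced = (1/3) × 7.947 = 2.649 mol
Step 2:
n(L) available = 2.649 mol
n(Q) = 398.5 / 111.00 = 3.590 mol
n/ν → L: 0.8830, Q: 1.197; L is limiting.
n(A) = (2/3) × 2.649 = 1.766 mol
mass = 1.766 × 753.75 = 1331 g

1330 g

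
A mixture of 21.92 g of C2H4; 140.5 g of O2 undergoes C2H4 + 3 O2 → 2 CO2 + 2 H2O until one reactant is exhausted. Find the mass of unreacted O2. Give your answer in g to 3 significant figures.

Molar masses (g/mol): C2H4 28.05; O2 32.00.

n(C2H4) = 21.92 / 28.05 = 0.7815 mol
n(O2) = 140.5 / 32.00 = 4.391 mol
n/ν for C2H4 = 0.7815/1 = 0.7815
n/ν for O2 = 4.391/3 = 1.464
Smallest n/ν is C2H4 → limiting reagent.
O2 consumed = (3/1) × 0.7815 = 2.345 mol
O2 remaining = 4.391 − 2.345 = 2.046 mol
mass = 2.046 × 32.00 = 65.47 g

65.5 g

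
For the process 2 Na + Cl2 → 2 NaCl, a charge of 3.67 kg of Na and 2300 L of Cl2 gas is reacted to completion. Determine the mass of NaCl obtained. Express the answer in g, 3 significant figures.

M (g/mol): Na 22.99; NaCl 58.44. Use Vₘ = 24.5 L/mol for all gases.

9330 g

n(Na) = 3.670×1000 / 22.99 = 159.6 mol
n(Cl2) = 2300 / 24.5 = 93.88 mol
n/ν → Na: 79.80, Cl2: 93.88; Na is limiting.
n(NaCl) = (2/2) × 159.6 = 159.6 mol
mass = 159.6 × 58.44 = 9327 g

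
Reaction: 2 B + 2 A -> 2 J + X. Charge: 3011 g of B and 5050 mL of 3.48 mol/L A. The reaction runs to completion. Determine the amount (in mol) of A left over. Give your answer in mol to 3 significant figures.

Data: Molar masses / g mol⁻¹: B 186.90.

1.46 mol

n(B) = 3011 / 186.90 = 16.11 mol
n(A) = 3.48 × 5050/1000 = 17.57 mol
n/ν → B: 8.055, A: 8.785; B is limiting.
A consumed = (2/2) × 16.11 = 16.11 mol
A remaining = 17.57 − 16.11 = 1.460 mol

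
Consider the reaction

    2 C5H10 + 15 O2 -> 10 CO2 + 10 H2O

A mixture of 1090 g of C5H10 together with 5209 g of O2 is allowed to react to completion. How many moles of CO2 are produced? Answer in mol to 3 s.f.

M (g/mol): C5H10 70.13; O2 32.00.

n(C5H10) = 1090 / 70.13 = 15.54 mol
n(O2) = 5209 / 32.00 = 162.8 mol
n/ν → C5H10: 7.770, O2: 10.85; C5H10 is limiting.
n(CO2) = (10/2) × 15.54 = 77.70 mol

77.7 mol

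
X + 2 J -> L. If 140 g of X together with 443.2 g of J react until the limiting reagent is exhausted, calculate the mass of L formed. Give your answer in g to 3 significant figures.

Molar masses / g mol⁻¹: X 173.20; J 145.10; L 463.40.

n(X) = 140.0 / 173.20 = 0.8083 mol
n(J) = 443.2 / 145.10 = 3.054 mol
n/ν → X: 0.8083, J: 1.527; X is limiting.
n(L) = (1/1) × 0.8083 = 0.8083 mol
mass = 0.8083 × 463.40 = 374.6 g

375 g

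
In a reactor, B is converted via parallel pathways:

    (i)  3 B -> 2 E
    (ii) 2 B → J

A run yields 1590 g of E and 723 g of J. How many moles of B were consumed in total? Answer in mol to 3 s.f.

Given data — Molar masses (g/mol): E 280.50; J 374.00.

n(E) = 1590 / 280.50 = 5.668 mol
n(J) = 723 / 374.00 = 1.933 mol
n(B) via (i) = (3/2)×5.668 = 8.502 mol
n(B) via (ii) = (2/1)×1.933 = 3.866 mol
total n(B) = 8.502 + 3.866 = 12.37 mol

12.4 mol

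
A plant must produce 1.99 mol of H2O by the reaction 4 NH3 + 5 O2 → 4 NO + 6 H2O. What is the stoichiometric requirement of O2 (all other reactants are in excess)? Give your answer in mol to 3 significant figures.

1.66 mol

n(H2O) = 1.990 mol
n(O2) = (5/6) × 1.990 = 1.658 mol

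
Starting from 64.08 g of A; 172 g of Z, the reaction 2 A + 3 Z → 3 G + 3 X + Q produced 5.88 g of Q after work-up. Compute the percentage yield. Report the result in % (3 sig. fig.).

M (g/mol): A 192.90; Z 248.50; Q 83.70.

42.3 %

n(A) = 64.08 / 192.90 = 0.3322 mol
n(Z) = 172.0 / 248.50 = 0.6922 mol
n/ν → A: 0.1661, Z: 0.2307; A is limiting.
theoretical n(Q) = (1/2) × 0.3322 = 0.1661 mol → 13.90 g
% yield = 5.88 / 13.90 × 100 = 42.30 %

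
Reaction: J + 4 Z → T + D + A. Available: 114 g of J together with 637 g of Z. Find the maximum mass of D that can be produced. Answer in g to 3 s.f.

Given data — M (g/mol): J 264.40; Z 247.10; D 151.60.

n(J) = 114.0 / 264.40 = 0.4312 mol
n(Z) = 637.0 / 247.10 = 2.578 mol
n/ν for J = 0.4312/1 = 0.4312
n/ν for Z = 2.578/4 = 0.6445
Smallest n/ν is J → limiting reagent.
n(D) = (1/1) × 0.4312 = 0.4312 mol
mass = 0.4312 × 151.60 = 65.37 g

65.4 g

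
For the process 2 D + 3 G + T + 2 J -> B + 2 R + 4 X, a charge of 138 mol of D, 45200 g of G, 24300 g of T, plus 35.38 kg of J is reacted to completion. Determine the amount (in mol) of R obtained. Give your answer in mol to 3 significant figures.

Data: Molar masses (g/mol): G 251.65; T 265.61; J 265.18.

n(D) = 138.0 mol
n(G) = 45200 / 251.65 = 179.6 mol
n(T) = 24300 / 265.61 = 91.49 mol
n(J) = 35.38×1000 / 265.18 = 133.4 mol
n/ν for D = 138.0/2 = 69.00
n/ν for G = 179.6/3 = 59.87
n/ν for T = 91.49/1 = 91.49
n/ν for J = 133.4/2 = 66.70
Smallest n/ν is G → limiting reagent.
n(R) = (2/3) × 179.6 = 119.7 mol

120 mol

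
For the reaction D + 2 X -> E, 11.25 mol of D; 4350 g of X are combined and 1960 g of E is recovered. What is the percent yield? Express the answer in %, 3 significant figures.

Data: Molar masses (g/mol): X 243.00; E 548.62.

n(D) = 11.25 mol
n(X) = 4350 / 243.00 = 17.90 mol
n/ν for D = 11.25/1 = 11.25
n/ν for X = 17.90/2 = 8.950
Smallest n/ν is X → limiting reagent.
theoretical n(E) = (1/2) × 17.90 = 8.950 mol → 4910 g
% yield = 1960 / 4910 × 100 = 39.92 %

39.9 %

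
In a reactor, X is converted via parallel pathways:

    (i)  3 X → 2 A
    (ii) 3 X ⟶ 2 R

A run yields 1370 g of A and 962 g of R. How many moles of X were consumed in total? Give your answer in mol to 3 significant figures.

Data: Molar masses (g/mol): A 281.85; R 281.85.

n(A) = 1370 / 281.85 = 4.861 mol
n(R) = 962 / 281.85 = 3.413 mol
n(X) via (i) = (3/2)×4.861 = 7.292 mol
n(X) via (ii) = (3/2)×3.413 = 5.120 mol
total n(X) = 7.292 + 5.120 = 12.41 mol

12.4 mol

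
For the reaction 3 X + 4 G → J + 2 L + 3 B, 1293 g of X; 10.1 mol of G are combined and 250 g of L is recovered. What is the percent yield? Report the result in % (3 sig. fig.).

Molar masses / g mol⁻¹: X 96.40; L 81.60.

n(X) = 1293 / 96.40 = 13.41 mol
n(G) = 10.10 mol
n/ν → X: 4.470, G: 2.525; G is limiting.
theoretical n(L) = (2/4) × 10.10 = 5.050 mol → 412.1 g
% yield = 250 / 412.1 × 100 = 60.66 %

60.7 %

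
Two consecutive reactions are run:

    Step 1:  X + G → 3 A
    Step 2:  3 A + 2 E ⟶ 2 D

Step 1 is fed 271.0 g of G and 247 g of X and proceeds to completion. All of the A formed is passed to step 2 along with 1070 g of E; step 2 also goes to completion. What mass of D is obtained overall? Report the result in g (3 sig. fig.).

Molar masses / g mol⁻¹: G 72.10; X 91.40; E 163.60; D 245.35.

1330 g

Step 1:
n(G) = 271.0 / 72.10 = 3.759 mol
n(X) = 247.0 / 91.40 = 2.702 mol
n/ν for G = 3.759/1 = 3.759
n/ν for X = 2.702/1 = 2.702
Smallest n/ν is X → limiting reagent.
n(A) produced = (3/1) × 2.702 = 8.106 mol
Step 2:
n(A) available = 8.106 mol
n(E) = 1070 / 163.60 = 6.540 mol
n/ν for A = 8.106/3 = 2.702
n/ν for E = 6.540/2 = 3.270
Smallest n/ν is A → limiting reagent.
n(D) = (2/3) × 8.106 = 5.404 mol
mass = 5.404 × 245.35 = 1326 g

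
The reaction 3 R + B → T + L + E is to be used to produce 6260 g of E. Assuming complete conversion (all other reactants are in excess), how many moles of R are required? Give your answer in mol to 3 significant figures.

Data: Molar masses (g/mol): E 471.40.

39.8 mol

n(E) = 6260 / 471.40 = 13.28 mol
n(R) = (3/1) × 13.28 = 39.84 mol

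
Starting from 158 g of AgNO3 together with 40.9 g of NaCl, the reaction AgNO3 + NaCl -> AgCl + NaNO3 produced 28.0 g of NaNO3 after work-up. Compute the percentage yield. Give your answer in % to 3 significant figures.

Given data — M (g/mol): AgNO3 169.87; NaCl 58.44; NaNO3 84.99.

47.1 %

n(AgNO3) = 158.0 / 169.87 = 0.9301 mol
n(NaCl) = 40.90 / 58.44 = 0.6999 mol
n/ν for AgNO3 = 0.9301/1 = 0.9301
n/ν for NaCl = 0.6999/1 = 0.6999
Smallest n/ν is NaCl → limiting reagent.
theoretical n(NaNO3) = (1/1) × 0.6999 = 0.6999 mol → 59.48 g
% yield = 28.0 / 59.48 × 100 = 47.07 %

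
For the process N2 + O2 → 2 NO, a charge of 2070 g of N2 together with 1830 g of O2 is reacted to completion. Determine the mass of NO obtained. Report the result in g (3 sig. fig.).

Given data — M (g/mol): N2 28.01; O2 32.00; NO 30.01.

n(N2) = 2070 / 28.01 = 73.90 mol
n(O2) = 1830 / 32.00 = 57.19 mol
n/ν → N2: 73.90, O2: 57.19; O2 is limiting.
n(NO) = (2/1) × 57.19 = 114.4 mol
mass = 114.4 × 30.01 = 3433 g

3430 g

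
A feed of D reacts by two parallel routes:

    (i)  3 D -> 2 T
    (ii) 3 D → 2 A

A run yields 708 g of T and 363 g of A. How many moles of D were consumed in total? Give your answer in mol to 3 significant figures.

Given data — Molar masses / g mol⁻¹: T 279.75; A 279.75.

n(T) = 708 / 279.75 = 2.531 mol
n(A) = 363 / 279.75 = 1.298 mol
n(D) via (i) = (3/2)×2.531 = 3.797 mol
n(D) via (ii) = (3/2)×1.298 = 1.947 mol
total n(D) = 3.797 + 1.947 = 5.744 mol

5.74 mol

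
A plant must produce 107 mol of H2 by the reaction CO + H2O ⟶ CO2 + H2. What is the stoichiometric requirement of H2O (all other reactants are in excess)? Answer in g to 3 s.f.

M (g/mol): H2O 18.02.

1930 g

n(H2) = 107.0 mol
n(H2O) = (1/1) × 107.0 = 107.0 mol
mass = 107.0 × 18.02 = 1928 g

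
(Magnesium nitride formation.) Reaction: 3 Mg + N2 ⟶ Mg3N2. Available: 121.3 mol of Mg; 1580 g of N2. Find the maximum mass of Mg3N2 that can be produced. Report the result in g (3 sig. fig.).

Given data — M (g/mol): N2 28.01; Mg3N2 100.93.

n(Mg) = 121.3 mol
n(N2) = 1580 / 28.01 = 56.41 mol
n/ν → Mg: 40.43, N2: 56.41; Mg is limiting.
n(Mg3N2) = (1/3) × 121.3 = 40.43 mol
mass = 40.43 × 100.93 = 4081 g

4080 g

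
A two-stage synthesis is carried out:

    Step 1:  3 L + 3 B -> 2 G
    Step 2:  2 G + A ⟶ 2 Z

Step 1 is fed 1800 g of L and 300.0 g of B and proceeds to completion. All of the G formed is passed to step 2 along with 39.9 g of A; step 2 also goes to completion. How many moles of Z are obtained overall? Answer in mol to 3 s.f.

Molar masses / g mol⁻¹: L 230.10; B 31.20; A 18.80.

Step 1:
n(L) = 1800 / 230.10 = 7.823 mol
n(B) = 300.0 / 31.20 = 9.615 mol
n/ν for L = 7.823/3 = 2.608
n/ν for B = 9.615/3 = 3.205
Smallest n/ν is L → limiting reagent.
n(G) produced = (2/3) × 7.823 = 5.215 mol
Step 2:
n(G) available = 5.215 mol
n(A) = 39.90 / 18.80 = 2.122 mol
n/ν for G = 5.215/2 = 2.608
n/ν for A = 2.122/1 = 2.122
Smallest n/ν is A → limiting reagent.
n(Z) = (2/1) × 2.122 = 4.244 mol

4.24 mol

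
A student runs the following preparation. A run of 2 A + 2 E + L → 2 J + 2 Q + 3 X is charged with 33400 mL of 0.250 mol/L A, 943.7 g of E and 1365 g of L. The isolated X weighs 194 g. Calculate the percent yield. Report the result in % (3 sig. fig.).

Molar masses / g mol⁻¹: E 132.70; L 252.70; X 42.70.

n(A) = 0.250 × 33400/1000 = 8.350 mol
n(E) = 943.7 / 132.70 = 7.112 mol
n(L) = 1365 / 252.70 = 5.402 mol
n/ν → A: 4.175, E: 3.556, L: 5.402; E is limiting.
theoretical n(X) = (3/2) × 7.112 = 10.67 mol → 455.6 g
% yield = 194 / 455.6 × 100 = 42.58 %

42.6 %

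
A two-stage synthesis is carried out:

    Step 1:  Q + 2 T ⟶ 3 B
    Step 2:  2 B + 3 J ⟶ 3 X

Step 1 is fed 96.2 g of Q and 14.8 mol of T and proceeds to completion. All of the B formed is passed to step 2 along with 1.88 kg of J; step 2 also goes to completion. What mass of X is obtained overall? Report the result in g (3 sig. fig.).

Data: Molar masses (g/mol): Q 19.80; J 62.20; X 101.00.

2210 g

Step 1:
n(Q) = 96.20 / 19.80 = 4.859 mol
n(T) = 14.80 mol
n/ν for Q = 4.859/1 = 4.859
n/ν for T = 14.80/2 = 7.400
Smallest n/ν is Q → limiting reagent.
n(B) produced = (3/1) × 4.859 = 14.58 mol
Step 2:
n(B) available = 14.58 mol
n(J) = 1.880×1000 / 62.20 = 30.23 mol
n/ν for B = 14.58/2 = 7.290
n/ν for J = 30.23/3 = 10.08
Smallest n/ν is B → limiting reagent.
n(X) = (3/2) × 14.58 = 21.87 mol
mass = 21.87 × 101.00 = 2209 g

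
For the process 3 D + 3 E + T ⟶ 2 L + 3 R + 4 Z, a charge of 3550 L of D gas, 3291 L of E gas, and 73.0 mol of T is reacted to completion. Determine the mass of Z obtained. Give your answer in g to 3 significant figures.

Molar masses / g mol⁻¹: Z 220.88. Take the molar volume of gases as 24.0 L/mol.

40400 g

n(D) = 3550 / 24.0 = 147.9 mol
n(E) = 3291 / 24.0 = 137.1 mol
n(T) = 73.00 mol
n/ν → D: 49.30, E: 45.70, T: 73.00; E is limiting.
n(Z) = (4/3) × 137.1 = 182.8 mol
mass = 182.8 × 220.88 = 40380 g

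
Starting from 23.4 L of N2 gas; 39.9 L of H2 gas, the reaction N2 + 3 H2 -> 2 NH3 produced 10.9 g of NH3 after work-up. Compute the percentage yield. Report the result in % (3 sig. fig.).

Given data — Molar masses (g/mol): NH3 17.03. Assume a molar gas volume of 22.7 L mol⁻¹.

n(N2) = 23.40 / 22.7 = 1.031 mol
n(H2) = 39.90 / 22.7 = 1.758 mol
n/ν for N2 = 1.031/1 = 1.031
n/ν for H2 = 1.758/3 = 0.5860
Smallest n/ν is H2 → limiting reagent.
theoretical n(NH3) = (2/3) × 1.758 = 1.172 mol → 19.96 g
% yield = 10.9 / 19.96 × 100 = 54.61 %

54.6 %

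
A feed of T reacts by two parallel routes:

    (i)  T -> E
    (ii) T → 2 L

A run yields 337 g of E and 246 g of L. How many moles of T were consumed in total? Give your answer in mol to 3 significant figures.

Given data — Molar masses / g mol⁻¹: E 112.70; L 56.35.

5.17 mol

n(E) = 337 / 112.70 = 2.990 mol
n(L) = 246 / 56.35 = 4.366 mol
n(T) via (i) = (1/1)×2.990 = 2.990 mol
n(T) via (ii) = (1/2)×4.366 = 2.183 mol
total n(T) = 2.990 + 2.183 = 5.173 mol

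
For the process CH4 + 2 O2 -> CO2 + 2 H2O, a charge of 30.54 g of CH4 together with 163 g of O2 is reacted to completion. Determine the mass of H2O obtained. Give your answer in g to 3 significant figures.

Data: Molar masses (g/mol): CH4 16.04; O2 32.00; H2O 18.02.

n(CH4) = 30.54 / 16.04 = 1.904 mol
n(O2) = 163.0 / 32.00 = 5.094 mol
n/ν for CH4 = 1.904/1 = 1.904
n/ν for O2 = 5.094/2 = 2.547
Smallest n/ν is CH4 → limiting reagent.
n(H2O) = (2/1) × 1.904 = 3.808 mol
mass = 3.808 × 18.02 = 68.62 g

68.6 g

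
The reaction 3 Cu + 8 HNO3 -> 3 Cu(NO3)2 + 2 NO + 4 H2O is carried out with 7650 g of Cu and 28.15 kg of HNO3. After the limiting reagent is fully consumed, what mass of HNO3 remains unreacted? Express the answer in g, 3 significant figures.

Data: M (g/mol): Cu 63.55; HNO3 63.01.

n(Cu) = 7650 / 63.55 = 120.4 mol
n(HNO3) = 28.15×1000 / 63.01 = 446.8 mol
n/ν → Cu: 40.13, HNO3: 55.85; Cu is limiting.
HNO3 consumed = (8/3) × 120.4 = 321.1 mol
HNO3 remaining = 446.8 − 321.1 = 125.7 mol
mass = 125.7 × 63.01 = 7920 g

7920 g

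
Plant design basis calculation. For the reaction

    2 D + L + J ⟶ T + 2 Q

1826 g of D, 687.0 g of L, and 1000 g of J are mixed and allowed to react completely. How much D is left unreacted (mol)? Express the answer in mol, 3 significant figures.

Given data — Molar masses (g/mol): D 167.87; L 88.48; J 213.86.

n(D) = 1826 / 167.87 = 10.88 mol
n(L) = 687.0 / 88.48 = 7.764 mol
n(J) = 1000 / 213.86 = 4.676 mol
n/ν for D = 10.88/2 = 5.440
n/ν for L = 7.764/1 = 7.764
n/ν for J = 4.676/1 = 4.676
Smallest n/ν is J → limiting reagent.
D consumed = (2/1) × 4.676 = 9.352 mol
D remaining = 10.88 − 9.352 = 1.528 mol

1.53 mol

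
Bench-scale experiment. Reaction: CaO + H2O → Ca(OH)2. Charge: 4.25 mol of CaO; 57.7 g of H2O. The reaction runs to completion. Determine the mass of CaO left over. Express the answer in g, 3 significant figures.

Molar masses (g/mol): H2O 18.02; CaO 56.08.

n(CaO) = 4.250 mol
n(H2O) = 57.70 / 18.02 = 3.202 mol
n/ν → CaO: 4.250, H2O: 3.202; H2O is limiting.
CaO consumed = (1/1) × 3.202 = 3.202 mol
CaO remaining = 4.250 − 3.202 = 1.048 mol
mass = 1.048 × 56.08 = 58.77 g

58.8 g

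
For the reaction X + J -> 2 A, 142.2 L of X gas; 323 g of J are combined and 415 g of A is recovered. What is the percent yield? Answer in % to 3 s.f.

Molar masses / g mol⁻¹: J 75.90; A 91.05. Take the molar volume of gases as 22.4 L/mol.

n(X) = 142.2 / 22.4 = 6.348 mol
n(J) = 323.0 / 75.90 = 4.256 mol
n/ν for X = 6.348/1 = 6.348
n/ν for J = 4.256/1 = 4.256
Smallest n/ν is J → limiting reagent.
theoretical n(A) = (2/1) × 4.256 = 8.512 mol → 775.0 g
% yield = 415 / 775.0 × 100 = 53.55 %

53.6 %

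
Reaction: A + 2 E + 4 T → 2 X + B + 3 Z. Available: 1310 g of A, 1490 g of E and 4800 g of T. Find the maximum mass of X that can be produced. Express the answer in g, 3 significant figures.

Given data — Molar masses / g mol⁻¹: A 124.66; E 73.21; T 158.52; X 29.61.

448 g

n(A) = 1310 / 124.66 = 10.51 mol
n(E) = 1490 / 73.21 = 20.35 mol
n(T) = 4800 / 158.52 = 30.28 mol
n/ν → A: 10.51, E: 10.18, T: 7.570; T is limiting.
n(X) = (2/4) × 30.28 = 15.14 mol
mass = 15.14 × 29.61 = 448.3 g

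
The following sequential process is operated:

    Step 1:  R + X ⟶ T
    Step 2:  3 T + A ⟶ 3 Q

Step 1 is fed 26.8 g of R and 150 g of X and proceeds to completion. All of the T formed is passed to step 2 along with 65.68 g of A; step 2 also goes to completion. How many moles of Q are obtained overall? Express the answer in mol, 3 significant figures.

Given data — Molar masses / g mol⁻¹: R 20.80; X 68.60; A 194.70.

1.01 mol

Step 1:
n(R) = 26.80 / 20.80 = 1.288 mol
n(X) = 150.0 / 68.60 = 2.187 mol
n/ν for R = 1.288/1 = 1.288
n/ν for X = 2.187/1 = 2.187
Smallest n/ν is R → limiting reagent.
n(T) produced = (1/1) × 1.288 = 1.288 mol
Step 2:
n(T) available = 1.288 mol
n(A) = 65.68 / 194.70 = 0.3373 mol
n/ν for T = 1.288/3 = 0.4293
n/ν for A = 0.3373/1 = 0.3373
Smallest n/ν is A → limiting reagent.
n(Q) = (3/1) × 0.3373 = 1.012 mol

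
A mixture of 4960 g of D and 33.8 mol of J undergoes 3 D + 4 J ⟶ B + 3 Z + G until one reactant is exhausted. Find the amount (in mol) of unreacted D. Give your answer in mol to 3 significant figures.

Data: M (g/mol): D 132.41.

n(D) = 4960 / 132.41 = 37.46 mol
n(J) = 33.80 mol
n/ν for D = 37.46/3 = 12.49
n/ν for J = 33.80/4 = 8.450
Smallest n/ν is J → limiting reagent.
D consumed = (3/4) × 33.80 = 25.35 mol
D remaining = 37.46 − 25.35 = 12.11 mol

12.1 mol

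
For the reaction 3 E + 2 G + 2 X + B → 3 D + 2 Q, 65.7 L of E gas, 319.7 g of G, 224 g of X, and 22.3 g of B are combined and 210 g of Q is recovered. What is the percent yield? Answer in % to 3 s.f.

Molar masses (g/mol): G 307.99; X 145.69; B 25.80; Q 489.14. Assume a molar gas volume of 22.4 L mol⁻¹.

n(E) = 65.70 / 22.4 = 2.933 mol
n(G) = 319.7 / 307.99 = 1.038 mol
n(X) = 224.0 / 145.69 = 1.538 mol
n(B) = 22.30 / 25.80 = 0.8643 mol
n/ν for E = 2.933/3 = 0.9777
n/ν for G = 1.038/2 = 0.5190
n/ν for X = 1.538/2 = 0.7690
n/ν for B = 0.8643/1 = 0.8643
Smallest n/ν is G → limiting reagent.
theoretical n(Q) = (2/2) × 1.038 = 1.038 mol → 507.7 g
% yield = 210 / 507.7 × 100 = 41.36 %

41.4 %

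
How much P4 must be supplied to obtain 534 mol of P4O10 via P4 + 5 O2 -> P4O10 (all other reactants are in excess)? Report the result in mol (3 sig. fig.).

n(P4O10) = 534.0 mol
n(P4) = (1/1) × 534.0 = 534.0 mol

534 mol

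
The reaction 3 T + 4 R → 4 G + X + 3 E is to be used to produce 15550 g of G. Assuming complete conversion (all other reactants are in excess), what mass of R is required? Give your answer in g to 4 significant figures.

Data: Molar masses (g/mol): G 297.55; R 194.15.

10150 g

n(G) = 15550 / 297.55 = 52.26 mol
n(R) = (4/4) × 52.26 = 52.26 mol
mass = 52.26 × 194.15 = 10150 g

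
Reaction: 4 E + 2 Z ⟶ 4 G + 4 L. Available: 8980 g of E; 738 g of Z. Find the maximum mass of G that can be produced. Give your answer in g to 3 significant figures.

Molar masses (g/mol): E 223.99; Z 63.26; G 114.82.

2680 g

n(E) = 8980 / 223.99 = 40.09 mol
n(Z) = 738.0 / 63.26 = 11.67 mol
n/ν for E = 40.09/4 = 10.02
n/ν for Z = 11.67/2 = 5.835
Smallest n/ν is Z → limiting reagent.
n(G) = (4/2) × 11.67 = 23.34 mol
mass = 23.34 × 114.82 = 2680 g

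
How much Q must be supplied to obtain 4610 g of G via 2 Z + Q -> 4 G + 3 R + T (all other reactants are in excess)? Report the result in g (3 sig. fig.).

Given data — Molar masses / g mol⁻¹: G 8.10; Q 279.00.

n(G) = 4610 / 8.10 = 569.1 mol
n(Q) = (1/4) × 569.1 = 142.3 mol
mass = 142.3 × 279.00 = 39700 g

39700 g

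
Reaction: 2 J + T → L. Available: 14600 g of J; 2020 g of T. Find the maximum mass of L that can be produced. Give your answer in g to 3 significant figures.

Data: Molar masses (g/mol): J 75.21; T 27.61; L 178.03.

13000 g

n(J) = 14600 / 75.21 = 194.1 mol
n(T) = 2020 / 27.61 = 73.16 mol
n/ν for J = 194.1/2 = 97.05
n/ν for T = 73.16/1 = 73.16
Smallest n/ν is T → limiting reagent.
n(L) = (1/1) × 73.16 = 73.16 mol
mass = 73.16 × 178.03 = 13020 g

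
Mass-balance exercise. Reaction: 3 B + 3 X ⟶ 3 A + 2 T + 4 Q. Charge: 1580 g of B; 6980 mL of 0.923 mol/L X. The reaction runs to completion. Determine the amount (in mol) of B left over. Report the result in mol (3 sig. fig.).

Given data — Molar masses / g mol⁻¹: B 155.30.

3.73 mol

n(B) = 1580 / 155.30 = 10.17 mol
n(X) = 0.923 × 6980/1000 = 6.443 mol
n/ν → B: 3.390, X: 2.148; X is limiting.
B consumed = (3/3) × 6.443 = 6.443 mol
B remaining = 10.17 − 6.443 = 3.727 mol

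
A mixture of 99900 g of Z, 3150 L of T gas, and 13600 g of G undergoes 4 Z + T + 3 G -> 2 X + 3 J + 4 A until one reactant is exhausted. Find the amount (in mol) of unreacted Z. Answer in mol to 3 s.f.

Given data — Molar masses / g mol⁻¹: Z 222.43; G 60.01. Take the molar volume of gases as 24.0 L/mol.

147 mol

n(Z) = 99900 / 222.43 = 449.1 mol
n(T) = 3150 / 24.0 = 131.3 mol
n(G) = 13600 / 60.01 = 226.6 mol
n/ν for Z = 449.1/4 = 112.3
n/ν for T = 131.3/1 = 131.3
n/ν for G = 226.6/3 = 75.53
Smallest n/ν is G → limiting reagent.
Z consumed = (4/3) × 226.6 = 302.1 mol
Z remaining = 449.1 − 302.1 = 147.0 mol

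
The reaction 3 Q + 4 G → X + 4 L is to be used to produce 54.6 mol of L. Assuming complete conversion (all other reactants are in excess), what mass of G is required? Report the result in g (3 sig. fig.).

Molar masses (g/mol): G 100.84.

5510 g

n(L) = 54.60 mol
n(G) = (4/4) × 54.60 = 54.60 mol
mass = 54.60 × 100.84 = 5506 g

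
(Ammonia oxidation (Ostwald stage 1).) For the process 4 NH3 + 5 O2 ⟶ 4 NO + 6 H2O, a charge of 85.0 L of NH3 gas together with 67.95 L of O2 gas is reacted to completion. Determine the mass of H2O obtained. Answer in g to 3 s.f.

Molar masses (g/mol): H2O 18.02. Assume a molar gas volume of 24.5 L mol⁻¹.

60.0 g

n(NH3) = 85.00 / 24.5 = 3.469 mol
n(O2) = 67.95 / 24.5 = 2.773 mol
n/ν for NH3 = 3.469/4 = 0.8673
n/ν for O2 = 2.773/5 = 0.5546
Smallest n/ν is O2 → limiting reagent.
n(H2O) = (6/5) × 2.773 = 3.328 mol
mass = 3.328 × 18.02 = 59.97 g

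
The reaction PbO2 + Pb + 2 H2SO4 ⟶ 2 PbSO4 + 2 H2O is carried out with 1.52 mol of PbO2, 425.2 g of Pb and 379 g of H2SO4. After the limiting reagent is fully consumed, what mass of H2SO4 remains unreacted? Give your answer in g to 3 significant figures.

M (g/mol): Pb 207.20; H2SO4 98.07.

n(PbO2) = 1.520 mol
n(Pb) = 425.2 / 207.20 = 2.052 mol
n(H2SO4) = 379.0 / 98.07 = 3.865 mol
n/ν for PbO2 = 1.520/1 = 1.520
n/ν for Pb = 2.052/1 = 2.052
n/ν for H2SO4 = 3.865/2 = 1.933
Smallest n/ν is PbO2 → limiting reagent.
H2SO4 consumed = (2/1) × 1.520 = 3.040 mol
H2SO4 remaining = 3.865 − 3.040 = 0.8250 mol
mass = 0.8250 × 98.07 = 80.91 g

80.9 g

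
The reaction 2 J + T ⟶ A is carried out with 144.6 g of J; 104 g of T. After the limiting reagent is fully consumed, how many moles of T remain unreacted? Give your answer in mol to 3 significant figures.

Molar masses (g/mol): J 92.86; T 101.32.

n(J) = 144.6 / 92.86 = 1.557 mol
n(T) = 104.0 / 101.32 = 1.026 mol
n/ν → J: 0.7785, T: 1.026; J is limiting.
T consumed = (1/2) × 1.557 = 0.7785 mol
T remaining = 1.026 − 0.7785 = 0.2475 mol

0.248 mol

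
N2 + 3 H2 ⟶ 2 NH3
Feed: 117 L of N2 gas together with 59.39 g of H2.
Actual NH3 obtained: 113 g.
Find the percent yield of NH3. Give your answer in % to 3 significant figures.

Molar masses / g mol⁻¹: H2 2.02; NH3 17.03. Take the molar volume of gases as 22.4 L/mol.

63.5 %

n(N2) = 117.0 / 22.4 = 5.223 mol
n(H2) = 59.39 / 2.02 = 29.40 mol
n/ν for N2 = 5.223/1 = 5.223
n/ν for H2 = 29.40/3 = 9.800
Smallest n/ν is N2 → limiting reagent.
theoretical n(NH3) = (2/1) × 5.223 = 10.45 mol → 178.0 g
% yield = 113 / 178.0 × 100 = 63.48 %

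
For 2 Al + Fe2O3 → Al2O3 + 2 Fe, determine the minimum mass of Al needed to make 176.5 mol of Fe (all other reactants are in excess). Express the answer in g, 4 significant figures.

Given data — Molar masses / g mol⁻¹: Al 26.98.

4762 g

n(Fe) = 176.5 mol
n(Al) = (2/2) × 176.5 = 176.5 mol
mass = 176.5 × 26.98 = 4762 g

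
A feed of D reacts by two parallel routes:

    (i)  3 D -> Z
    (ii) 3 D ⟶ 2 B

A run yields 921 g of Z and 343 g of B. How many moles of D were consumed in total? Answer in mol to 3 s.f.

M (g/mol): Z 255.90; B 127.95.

n(Z) = 921 / 255.90 = 3.599 mol
n(B) = 343 / 127.95 = 2.681 mol
n(D) via (i) = (3/1)×3.599 = 10.80 mol
n(D) via (ii) = (3/2)×2.681 = 4.022 mol
total n(D) = 10.80 + 4.022 = 14.82 mol

14.8 mol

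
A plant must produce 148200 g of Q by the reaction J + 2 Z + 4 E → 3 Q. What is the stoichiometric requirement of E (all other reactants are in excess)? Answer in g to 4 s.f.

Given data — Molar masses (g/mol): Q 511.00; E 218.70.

84570 g

n(Q) = 148200 / 511.00 = 290.0 mol
n(E) = (4/3) × 290.0 = 386.7 mol
mass = 386.7 × 218.70 = 84570 g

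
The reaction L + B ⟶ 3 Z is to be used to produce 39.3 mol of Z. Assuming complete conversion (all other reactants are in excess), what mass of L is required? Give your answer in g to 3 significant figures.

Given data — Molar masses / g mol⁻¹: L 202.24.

n(Z) = 39.30 mol
n(L) = (1/3) × 39.30 = 13.10 mol
mass = 13.10 × 202.24 = 2649 g

2650 g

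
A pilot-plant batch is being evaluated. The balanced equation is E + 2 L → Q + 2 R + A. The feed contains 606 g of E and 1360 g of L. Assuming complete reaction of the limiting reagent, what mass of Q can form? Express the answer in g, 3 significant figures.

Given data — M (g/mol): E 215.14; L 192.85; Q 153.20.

n(E) = 606.0 / 215.14 = 2.817 mol
n(L) = 1360 / 192.85 = 7.052 mol
n/ν for E = 2.817/1 = 2.817
n/ν for L = 7.052/2 = 3.526
Smallest n/ν is E → limiting reagent.
n(Q) = (1/1) × 2.817 = 2.817 mol
mass = 2.817 × 153.20 = 431.6 g

432 g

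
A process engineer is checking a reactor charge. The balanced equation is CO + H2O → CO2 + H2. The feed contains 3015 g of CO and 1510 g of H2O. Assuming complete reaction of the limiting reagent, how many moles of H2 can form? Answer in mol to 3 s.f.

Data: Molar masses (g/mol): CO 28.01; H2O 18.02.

83.8 mol

n(CO) = 3015 / 28.01 = 107.6 mol
n(H2O) = 1510 / 18.02 = 83.80 mol
n/ν → CO: 107.6, H2O: 83.80; H2O is limiting.
n(H2) = (1/1) × 83.80 = 83.80 mol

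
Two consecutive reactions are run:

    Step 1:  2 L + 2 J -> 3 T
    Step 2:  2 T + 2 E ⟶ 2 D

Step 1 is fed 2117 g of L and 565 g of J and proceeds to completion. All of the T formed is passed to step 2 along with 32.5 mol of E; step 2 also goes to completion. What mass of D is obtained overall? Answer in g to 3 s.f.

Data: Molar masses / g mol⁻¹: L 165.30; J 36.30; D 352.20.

6770 g

Step 1:
n(L) = 2117 / 165.30 = 12.81 mol
n(J) = 565.0 / 36.30 = 15.56 mol
n/ν for L = 12.81/2 = 6.405
n/ν for J = 15.56/2 = 7.780
Smallest n/ν is L → limiting reagent.
n(T) produced = (3/2) × 12.81 = 19.22 mol
Step 2:
n(T) available = 19.22 mol
n(E) = 32.50 mol
n/ν for T = 19.22/2 = 9.610
n/ν for E = 32.50/2 = 16.25
Smallest n/ν is T → limiting reagent.
n(D) = (2/2) × 19.22 = 19.22 mol
mass = 19.22 × 352.20 = 6769 g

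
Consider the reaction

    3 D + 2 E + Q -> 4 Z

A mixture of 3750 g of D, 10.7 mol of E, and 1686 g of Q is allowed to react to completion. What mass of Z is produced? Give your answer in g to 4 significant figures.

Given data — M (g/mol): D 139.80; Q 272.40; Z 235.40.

5038 g

n(D) = 3750 / 139.80 = 26.82 mol
n(E) = 10.70 mol
n(Q) = 1686 / 272.40 = 6.189 mol
n/ν for D = 26.82/3 = 8.940
n/ν for E = 10.70/2 = 5.350
n/ν for Q = 6.189/1 = 6.189
Smallest n/ν is E → limiting reagent.
n(Z) = (4/2) × 10.70 = 21.40 mol
mass = 21.40 × 235.40 = 5038 g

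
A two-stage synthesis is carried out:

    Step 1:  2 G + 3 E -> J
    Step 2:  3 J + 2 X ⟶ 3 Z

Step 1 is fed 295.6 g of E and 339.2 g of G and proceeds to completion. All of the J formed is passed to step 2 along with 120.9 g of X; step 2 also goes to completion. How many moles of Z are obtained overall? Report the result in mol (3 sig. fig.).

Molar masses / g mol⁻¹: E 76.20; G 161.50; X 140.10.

1.05 mol

Step 1:
n(E) = 295.6 / 76.20 = 3.879 mol
n(G) = 339.2 / 161.50 = 2.100 mol
n/ν for E = 3.879/3 = 1.293
n/ν for G = 2.100/2 = 1.050
Smallest n/ν is G → limiting reagent.
n(J) produced = (1/2) × 2.100 = 1.050 mol
Step 2:
n(J) available = 1.050 mol
n(X) = 120.9 / 140.10 = 0.8630 mol
n/ν for J = 1.050/3 = 0.3500
n/ν for X = 0.8630/2 = 0.4315
Smallest n/ν is J → limiting reagent.
n(Z) = (3/3) × 1.050 = 1.050 mol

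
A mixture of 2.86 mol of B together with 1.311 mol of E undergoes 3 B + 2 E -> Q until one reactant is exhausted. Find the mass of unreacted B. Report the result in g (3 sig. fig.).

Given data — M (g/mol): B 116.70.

n(B) = 2.860 mol
n(E) = 1.311 mol
n/ν for B = 2.860/3 = 0.9533
n/ν for E = 1.311/2 = 0.6555
Smallest n/ν is E → limiting reagent.
B consumed = (3/2) × 1.311 = 1.967 mol
B remaining = 2.860 − 1.967 = 0.8930 mol
mass = 0.8930 × 116.70 = 104.2 g

104 g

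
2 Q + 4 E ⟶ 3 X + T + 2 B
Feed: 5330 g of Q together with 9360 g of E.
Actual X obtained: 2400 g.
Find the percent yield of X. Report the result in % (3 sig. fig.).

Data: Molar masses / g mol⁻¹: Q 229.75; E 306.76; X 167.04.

62.8 %

n(Q) = 5330 / 229.75 = 23.20 mol
n(E) = 9360 / 306.76 = 30.51 mol
n/ν → Q: 11.60, E: 7.628; E is limiting.
theoretical n(X) = (3/4) × 30.51 = 22.88 mol → 3822 g
% yield = 2400 / 3822 × 100 = 62.79 %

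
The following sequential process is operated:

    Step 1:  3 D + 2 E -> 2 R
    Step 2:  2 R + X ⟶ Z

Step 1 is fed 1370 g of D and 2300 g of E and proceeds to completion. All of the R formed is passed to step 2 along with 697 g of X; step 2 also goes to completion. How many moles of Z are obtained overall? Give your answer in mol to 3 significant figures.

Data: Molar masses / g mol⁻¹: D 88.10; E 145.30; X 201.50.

Step 1:
n(D) = 1370 / 88.10 = 15.55 mol
n(E) = 2300 / 145.30 = 15.83 mol
n/ν → D: 5.183, E: 7.915; D is limiting.
n(R) produced = (2/3) × 15.55 = 10.37 mol
Step 2:
n(R) available = 10.37 mol
n(X) = 697.0 / 201.50 = 3.459 mol
n/ν → R: 5.185, X: 3.459; X is limiting.
n(Z) = (1/1) × 3.459 = 3.459 mol

3.46 mol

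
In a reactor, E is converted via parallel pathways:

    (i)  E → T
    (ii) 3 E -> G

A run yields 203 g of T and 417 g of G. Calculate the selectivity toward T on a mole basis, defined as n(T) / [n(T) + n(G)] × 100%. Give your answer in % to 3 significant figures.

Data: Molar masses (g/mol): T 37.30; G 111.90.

59.4 %

n(T) = 203 / 37.30 = 5.442 mol
n(G) = 417 / 111.90 = 3.727 mol
selectivity = 5.442/(5.442+3.727) × 100 = 59.35 %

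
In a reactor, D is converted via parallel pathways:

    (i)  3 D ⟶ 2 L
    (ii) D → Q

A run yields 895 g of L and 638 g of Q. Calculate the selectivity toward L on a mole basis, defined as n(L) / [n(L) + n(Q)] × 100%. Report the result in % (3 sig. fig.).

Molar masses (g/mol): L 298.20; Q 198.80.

n(L) = 895 / 298.20 = 3.001 mol
n(Q) = 638 / 198.80 = 3.209 mol
selectivity = 3.001/(3.001+3.209) × 100 = 48.33 %

48.3 %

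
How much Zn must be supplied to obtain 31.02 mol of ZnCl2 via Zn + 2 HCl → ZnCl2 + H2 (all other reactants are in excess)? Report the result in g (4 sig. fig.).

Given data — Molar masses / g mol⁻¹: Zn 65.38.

n(ZnCl2) = 31.02 mol
n(Zn) = (1/1) × 31.02 = 31.02 mol
mass = 31.02 × 65.38 = 2028 g

2028 g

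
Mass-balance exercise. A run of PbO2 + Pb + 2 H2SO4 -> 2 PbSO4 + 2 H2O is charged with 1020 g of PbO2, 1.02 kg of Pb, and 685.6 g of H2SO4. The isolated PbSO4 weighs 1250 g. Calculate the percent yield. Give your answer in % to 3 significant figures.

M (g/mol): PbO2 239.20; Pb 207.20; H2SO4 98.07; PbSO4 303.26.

59.0 %

n(PbO2) = 1020 / 239.20 = 4.264 mol
n(Pb) = 1.020×1000 / 207.20 = 4.923 mol
n(H2SO4) = 685.6 / 98.07 = 6.991 mol
n/ν → PbO2: 4.264, Pb: 4.923, H2SO4: 3.496; H2SO4 is limiting.
theoretical n(PbSO4) = (2/2) × 6.991 = 6.991 mol → 2120 g
% yield = 1250 / 2120 × 100 = 58.96 %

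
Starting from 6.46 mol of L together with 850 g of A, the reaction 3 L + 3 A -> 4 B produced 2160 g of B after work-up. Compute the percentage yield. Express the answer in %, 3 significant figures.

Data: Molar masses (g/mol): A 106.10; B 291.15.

n(L) = 6.460 mol
n(A) = 850.0 / 106.10 = 8.011 mol
n/ν → L: 2.153, A: 2.670; L is limiting.
theoretical n(B) = (4/3) × 6.460 = 8.613 mol → 2508 g
% yield = 2160 / 2508 × 100 = 86.12 %

86.1 %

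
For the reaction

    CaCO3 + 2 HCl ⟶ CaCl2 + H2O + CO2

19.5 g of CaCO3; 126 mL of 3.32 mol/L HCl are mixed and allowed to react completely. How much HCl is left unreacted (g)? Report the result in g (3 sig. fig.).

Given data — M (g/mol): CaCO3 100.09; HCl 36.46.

n(CaCO3) = 19.50 / 100.09 = 0.1948 mol
n(HCl) = 3.32 × 126.0/1000 = 0.4183 mol
n/ν → CaCO3: 0.1948, HCl: 0.2092; CaCO3 is limiting.
HCl consumed = (2/1) × 0.1948 = 0.3896 mol
HCl remaining = 0.4183 − 0.3896 = 0.02870 mol
mass = 0.02870 × 36.46 = 1.046 g

1.05 g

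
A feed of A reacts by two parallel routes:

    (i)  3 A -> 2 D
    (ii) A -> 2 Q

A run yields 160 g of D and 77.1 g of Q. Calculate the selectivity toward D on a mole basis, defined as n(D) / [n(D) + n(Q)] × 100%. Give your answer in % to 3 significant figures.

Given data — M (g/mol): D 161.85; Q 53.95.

40.9 %

n(D) = 160 / 161.85 = 0.9886 mol
n(Q) = 77.1 / 53.95 = 1.429 mol
selectivity = 0.9886/(0.9886+1.429) × 100 = 40.89 %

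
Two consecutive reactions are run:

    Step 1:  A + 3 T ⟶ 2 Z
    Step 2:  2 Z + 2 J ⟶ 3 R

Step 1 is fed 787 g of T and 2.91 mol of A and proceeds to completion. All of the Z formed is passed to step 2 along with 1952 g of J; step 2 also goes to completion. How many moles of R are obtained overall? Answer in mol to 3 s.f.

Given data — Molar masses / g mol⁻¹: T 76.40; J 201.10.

Step 1:
n(T) = 787.0 / 76.40 = 10.30 mol
n(A) = 2.910 mol
n/ν for T = 10.30/3 = 3.433
n/ν for A = 2.910/1 = 2.910
Smallest n/ν is A → limiting reagent.
n(Z) produced = (2/1) × 2.910 = 5.820 mol
Step 2:
n(Z) available = 5.820 mol
n(J) = 1952 / 201.10 = 9.707 mol
n/ν for Z = 5.820/2 = 2.910
n/ν for J = 9.707/2 = 4.854
Smallest n/ν is Z → limiting reagent.
n(R) = (3/2) × 5.820 = 8.730 mol

8.73 mol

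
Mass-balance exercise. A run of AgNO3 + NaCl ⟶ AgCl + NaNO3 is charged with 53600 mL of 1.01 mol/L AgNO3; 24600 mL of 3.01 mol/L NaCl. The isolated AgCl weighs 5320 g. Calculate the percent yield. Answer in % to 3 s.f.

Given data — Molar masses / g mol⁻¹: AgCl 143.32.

n(AgNO3) = 1.01 × 53600/1000 = 54.14 mol
n(NaCl) = 3.01 × 24600/1000 = 74.05 mol
n/ν for AgNO3 = 54.14/1 = 54.14
n/ν for NaCl = 74.05/1 = 74.05
Smallest n/ν is AgNO3 → limiting reagent.
theoretical n(AgCl) = (1/1) × 54.14 = 54.14 mol → 7759 g
% yield = 5320 / 7759 × 100 = 68.57 %

68.6 %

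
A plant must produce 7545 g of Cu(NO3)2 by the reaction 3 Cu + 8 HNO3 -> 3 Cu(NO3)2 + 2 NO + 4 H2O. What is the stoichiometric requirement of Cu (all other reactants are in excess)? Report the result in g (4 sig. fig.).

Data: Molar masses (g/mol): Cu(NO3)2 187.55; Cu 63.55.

n(Cu(NO3)2) = 7545 / 187.55 = 40.23 mol
n(Cu) = (3/3) × 40.23 = 40.23 mol
mass = 40.23 × 63.55 = 2557 g

2557 g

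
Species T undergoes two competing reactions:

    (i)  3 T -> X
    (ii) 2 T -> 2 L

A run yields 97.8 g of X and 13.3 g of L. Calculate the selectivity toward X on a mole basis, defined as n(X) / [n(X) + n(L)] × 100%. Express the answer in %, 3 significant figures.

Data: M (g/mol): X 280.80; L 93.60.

n(X) = 97.8 / 280.80 = 0.3483 mol
n(L) = 13.3 / 93.60 = 0.1421 mol
selectivity = 0.3483/(0.3483+0.1421) × 100 = 71.02 %

71.0 %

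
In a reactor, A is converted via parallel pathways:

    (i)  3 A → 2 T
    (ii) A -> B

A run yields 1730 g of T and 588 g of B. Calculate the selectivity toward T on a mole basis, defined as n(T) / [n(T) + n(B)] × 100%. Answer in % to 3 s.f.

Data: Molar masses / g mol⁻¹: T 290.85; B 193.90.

66.2 %

n(T) = 1730 / 290.85 = 5.948 mol
n(B) = 588 / 193.90 = 3.032 mol
selectivity = 5.948/(5.948+3.032) × 100 = 66.24 %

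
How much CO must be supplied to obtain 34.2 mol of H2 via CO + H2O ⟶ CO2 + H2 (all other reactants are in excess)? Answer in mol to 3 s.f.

34.2 mol

n(H2) = 34.20 mol
n(CO) = (1/1) × 34.20 = 34.20 mol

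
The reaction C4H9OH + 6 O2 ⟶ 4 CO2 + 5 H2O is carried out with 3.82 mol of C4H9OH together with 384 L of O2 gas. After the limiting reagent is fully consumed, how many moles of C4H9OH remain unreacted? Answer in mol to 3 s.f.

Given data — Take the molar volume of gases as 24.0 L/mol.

n(C4H9OH) = 3.820 mol
n(O2) = 384.0 / 24.0 = 16.00 mol
n/ν for C4H9OH = 3.820/1 = 3.820
n/ν for O2 = 16.00/6 = 2.667
Smallest n/ν is O2 → limiting reagent.
C4H9OH consumed = (1/6) × 16.00 = 2.667 mol
C4H9OH remaining = 3.820 − 2.667 = 1.153 mol

1.15 mol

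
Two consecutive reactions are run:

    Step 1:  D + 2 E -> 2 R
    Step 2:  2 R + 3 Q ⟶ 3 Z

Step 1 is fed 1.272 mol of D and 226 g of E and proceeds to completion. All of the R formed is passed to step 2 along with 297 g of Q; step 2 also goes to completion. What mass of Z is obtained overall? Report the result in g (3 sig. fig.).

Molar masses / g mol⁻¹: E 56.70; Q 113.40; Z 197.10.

Step 1:
n(D) = 1.272 mol
n(E) = 226.0 / 56.70 = 3.986 mol
n/ν for D = 1.272/1 = 1.272
n/ν for E = 3.986/2 = 1.993
Smallest n/ν is D → limiting reagent.
n(R) produced = (2/1) × 1.272 = 2.544 mol
Step 2:
n(R) available = 2.544 mol
n(Q) = 297.0 / 113.40 = 2.619 mol
n/ν for R = 2.544/2 = 1.272
n/ν for Q = 2.619/3 = 0.8730
Smallest n/ν is Q → limiting reagent.
n(Z) = (3/3) × 2.619 = 2.619 mol
mass = 2.619 × 197.10 = 516.2 g

516 g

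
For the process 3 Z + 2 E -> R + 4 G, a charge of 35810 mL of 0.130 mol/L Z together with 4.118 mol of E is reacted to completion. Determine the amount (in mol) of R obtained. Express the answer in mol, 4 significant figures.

1.552 mol

n(Z) = 0.130 × 35810/1000 = 4.655 mol
n(E) = 4.118 mol
n/ν for Z = 4.655/3 = 1.552
n/ν for E = 4.118/2 = 2.059
Smallest n/ν is Z → limiting reagent.
n(R) = (1/3) × 4.655 = 1.552 mol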